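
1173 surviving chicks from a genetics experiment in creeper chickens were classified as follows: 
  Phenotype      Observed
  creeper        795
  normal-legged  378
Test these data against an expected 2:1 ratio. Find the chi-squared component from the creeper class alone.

0.216

Total ratio parts = 3. Expected numbers out of 1173:
  creeper: 1173 × 2/3 = 782
  normal-legged: 1173 × 1/3 = 391
Contribution of creeper: (795 − 782)² / 782 = 0.2161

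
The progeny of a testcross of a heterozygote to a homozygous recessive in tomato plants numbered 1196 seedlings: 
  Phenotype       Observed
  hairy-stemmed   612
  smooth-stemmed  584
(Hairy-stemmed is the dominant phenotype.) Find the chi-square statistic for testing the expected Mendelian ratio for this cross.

A testcross of a heterozygote (Aa × aa) gives a 1:1 phenotypic ratio.
Under the 1:1 hypothesis (Σ ratio = 2, N = 1196):
  hairy-stemmed: 1196 × 1/2 = 598
  smooth-stemmed: 1196 × 1/2 = 598
χ² = Σ (O − E)² / E
  hairy-stemmed: (612 − 598)² / 598 = 0.3278
  smooth-stemmed: (584 − 598)² / 598 = 0.3278
χ² = 0.3278 + 0.3278 = 0.6556 ≈ 0.656

0.656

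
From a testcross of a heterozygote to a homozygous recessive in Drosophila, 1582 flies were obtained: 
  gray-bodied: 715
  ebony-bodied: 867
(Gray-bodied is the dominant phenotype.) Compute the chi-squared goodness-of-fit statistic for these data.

A testcross of a heterozygote (Aa × aa) gives a 1:1 phenotypic ratio.
The 1:1 ratio has 2 parts, so with N = 1582 the expected counts are:
  gray-bodied: 1582 × 1/2 = 791
  ebony-bodied: 1582 × 1/2 = 791
χ² = Σ (O − E)² / E
  gray-bodied: (715 − 791)² / 791 = 7.3021
  ebony-bodied: (867 − 791)² / 791 = 7.3021
χ² = 7.3021 + 7.3021 = 14.6042 ≈ 14.604

14.604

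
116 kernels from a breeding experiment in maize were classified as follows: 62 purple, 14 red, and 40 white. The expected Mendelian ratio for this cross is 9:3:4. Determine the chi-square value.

7.096

Expected counts for N = 116 under a 9:3:4 ratio (total parts = 16):
  purple: 116 × 9/16 = 65.25
  red: 116 × 3/16 = 21.75
  white: 116 × 4/16 = 29
χ² = Σ (O − E)² / E
  purple: (62 − 65.25)² / 65.25 = 0.1619
  red: (14 − 21.75)² / 21.75 = 2.7615
  white: (40 − 29)² / 29 = 4.1724
χ² = 0.1619 + 2.7615 + 4.1724 = 7.0958 ≈ 7.096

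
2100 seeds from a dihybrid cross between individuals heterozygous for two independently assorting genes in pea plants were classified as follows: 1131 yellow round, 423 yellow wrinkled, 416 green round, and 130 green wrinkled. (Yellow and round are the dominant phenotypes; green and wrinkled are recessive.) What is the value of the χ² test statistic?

5.580

A dihybrid F₂ with independent assortment and complete dominance at both loci gives a 9:3:3:1 phenotypic ratio.
Total ratio parts = 16. Expected numbers out of 2100:
  yellow round: 2100 × 9/16 = 1181.25
  yellow wrinkled: 2100 × 3/16 = 393.75
  green round: 2100 × 3/16 = 393.75
  green wrinkled: 2100 × 1/16 = 131.25
χ² = Σ (O − E)² / E
  yellow round: (1131 − 1181.25)² / 1181.25 = 2.1376
  yellow wrinkled: (423 − 393.75)² / 393.75 = 2.1729
  green round: (416 − 393.75)² / 393.75 = 1.2573
  green wrinkled: (130 − 131.25)² / 131.25 = 0.0119
χ² = 2.1376 + 2.1729 + 1.2573 + 0.0119 = 5.5797 ≈ 5.580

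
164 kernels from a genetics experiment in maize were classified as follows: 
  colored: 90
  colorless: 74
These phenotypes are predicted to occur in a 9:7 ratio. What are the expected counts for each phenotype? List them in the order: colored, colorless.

92.25, 71.75

The 9:7 ratio has 16 parts, so with N = 164 the expected counts are:
  colored: 164 × 9/16 = 92.25
  colorless: 164 × 7/16 = 71.75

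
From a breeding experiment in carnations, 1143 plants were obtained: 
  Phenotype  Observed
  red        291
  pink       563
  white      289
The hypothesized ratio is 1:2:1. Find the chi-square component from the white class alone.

0.037

Total ratio parts = 4. Expected numbers out of 1143:
  red: 1143 × 1/4 = 285.75
  pink: 1143 × 2/4 = 571.5
  white: 1143 × 1/4 = 285.75
Contribution of white: (289 − 285.75)² / 285.75 = 0.0370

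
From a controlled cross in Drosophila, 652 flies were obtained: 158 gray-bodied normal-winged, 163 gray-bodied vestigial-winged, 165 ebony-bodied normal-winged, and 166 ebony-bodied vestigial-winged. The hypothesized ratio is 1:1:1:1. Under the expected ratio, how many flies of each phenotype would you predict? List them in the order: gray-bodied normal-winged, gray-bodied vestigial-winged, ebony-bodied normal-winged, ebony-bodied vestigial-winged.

Expected counts for N = 652 under a 1:1:1:1 ratio (total parts = 4):
  gray-bodied normal-winged: 652 × 1/4 = 163
  gray-bodied vestigial-winged: 652 × 1/4 = 163
  ebony-bodied normal-winged: 652 × 1/4 = 163
  ebony-bodied vestigial-winged: 652 × 1/4 = 163

163, 163, 163, 163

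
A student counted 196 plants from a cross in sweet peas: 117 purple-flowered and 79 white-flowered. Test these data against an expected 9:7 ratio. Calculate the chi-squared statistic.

0.945

Total ratio parts = 16. Expected numbers out of 196:
  purple-flowered: 196 × 9/16 = 110.25
  white-flowered: 196 × 7/16 = 85.75
χ² = Σ (O − E)² / E
  purple-flowered: (117 − 110.25)² / 110.25 = 0.4133
  white-flowered: (79 − 85.75)² / 85.75 = 0.5313
χ² = 0.4133 + 0.5313 = 0.9446 ≈ 0.945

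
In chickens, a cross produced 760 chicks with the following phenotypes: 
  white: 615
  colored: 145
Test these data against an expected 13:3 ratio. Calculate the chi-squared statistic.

0.054

Under the 13:3 hypothesis (Σ ratio = 16, N = 760):
  white: 760 × 13/16 = 617.5
  colored: 760 × 3/16 = 142.5
χ² = Σ (O − E)² / E
  white: (615 − 617.5)² / 617.5 = 0.0101
  colored: (145 − 142.5)² / 142.5 = 0.0439
χ² = 0.0101 + 0.0439 = 0.054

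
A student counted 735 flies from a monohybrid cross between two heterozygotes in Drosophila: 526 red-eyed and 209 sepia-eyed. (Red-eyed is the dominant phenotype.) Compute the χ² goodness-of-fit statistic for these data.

4.626

For a monohybrid cross between heterozygotes with complete dominance, the expected phenotypic ratio is 3:1.
Total ratio parts = 4. Expected numbers out of 735:
  red-eyed: 735 × 3/4 = 551.25
  sepia-eyed: 735 × 1/4 = 183.75
χ² = Σ (O − E)² / E
  red-eyed: (526 − 551.25)² / 551.25 = 1.1566
  sepia-eyed: (209 − 183.75)² / 183.75 = 3.4697
χ² = 1.1566 + 3.4697 = 4.6263 ≈ 4.626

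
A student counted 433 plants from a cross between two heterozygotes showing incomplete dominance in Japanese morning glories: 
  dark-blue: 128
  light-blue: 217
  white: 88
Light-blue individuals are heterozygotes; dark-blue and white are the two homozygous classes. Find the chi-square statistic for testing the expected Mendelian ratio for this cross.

With incomplete dominance, a heterozygote × heterozygote cross gives a 1:2:1 phenotypic ratio.
Under the 1:2:1 hypothesis (Σ ratio = 4, N = 433):
  dark-blue: 433 × 1/4 = 108.25
  light-blue: 433 × 2/4 = 216.5
  white: 433 × 1/4 = 108.25
χ² = Σ (O − E)² / E
  dark-blue: (128 − 108.25)² / 108.25 = 3.6033
  light-blue: (217 − 216.5)² / 216.5 = 0.0012
  white: (88 − 108.25)² / 108.25 = 3.7881
χ² = 3.6033 + 0.0012 + 3.7881 = 7.3926 ≈ 7.393

7.393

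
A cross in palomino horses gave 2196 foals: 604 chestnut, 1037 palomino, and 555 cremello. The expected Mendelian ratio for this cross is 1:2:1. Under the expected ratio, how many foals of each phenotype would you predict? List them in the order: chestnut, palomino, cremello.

Expected counts for N = 2196 under a 1:2:1 ratio (total parts = 4):
  chestnut: 2196 × 1/4 = 549
  palomino: 2196 × 2/4 = 1098
  cremello: 2196 × 1/4 = 549

549, 1098, 549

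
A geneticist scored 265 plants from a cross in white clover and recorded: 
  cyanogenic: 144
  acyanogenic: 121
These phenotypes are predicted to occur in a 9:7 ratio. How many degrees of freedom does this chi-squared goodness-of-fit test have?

1

A goodness-of-fit test with 2 phenotype classes has df = 2 − 1 = 1.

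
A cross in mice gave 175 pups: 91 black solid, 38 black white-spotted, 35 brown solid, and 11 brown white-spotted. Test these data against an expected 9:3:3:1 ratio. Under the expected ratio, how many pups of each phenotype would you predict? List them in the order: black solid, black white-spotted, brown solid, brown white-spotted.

98.4375, 32.8125, 32.8125, 10.9375

Total ratio parts = 16. Expected numbers out of 175:
  black solid: 175 × 9/16 = 98.4375
  black white-spotted: 175 × 3/16 = 32.8125
  brown solid: 175 × 3/16 = 32.8125
  brown white-spotted: 175 × 1/16 = 10.9375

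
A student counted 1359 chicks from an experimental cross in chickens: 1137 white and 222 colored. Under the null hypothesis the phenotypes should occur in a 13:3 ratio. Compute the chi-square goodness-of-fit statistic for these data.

The 13:3 ratio has 16 parts, so with N = 1359 the expected counts are:
  white: 1359 × 13/16 = 1104.1875
  colored: 1359 × 3/16 = 254.8125
χ² = Σ (O − E)² / E
  white: (1137 − 1104.1875)² / 1104.1875 = 0.9751
  colored: (222 − 254.8125)² / 254.8125 = 4.2253
χ² = 0.9751 + 4.2253 = 5.2004 ≈ 5.200

5.200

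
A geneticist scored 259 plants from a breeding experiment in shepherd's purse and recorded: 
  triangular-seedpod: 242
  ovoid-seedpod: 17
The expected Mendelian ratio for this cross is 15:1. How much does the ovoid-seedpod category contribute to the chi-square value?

0.041

Total ratio parts = 16. Expected numbers out of 259:
  triangular-seedpod: 259 × 15/16 = 242.8125
  ovoid-seedpod: 259 × 1/16 = 16.1875
Contribution of ovoid-seedpod: (17 − 16.1875)² / 16.1875 = 0.0408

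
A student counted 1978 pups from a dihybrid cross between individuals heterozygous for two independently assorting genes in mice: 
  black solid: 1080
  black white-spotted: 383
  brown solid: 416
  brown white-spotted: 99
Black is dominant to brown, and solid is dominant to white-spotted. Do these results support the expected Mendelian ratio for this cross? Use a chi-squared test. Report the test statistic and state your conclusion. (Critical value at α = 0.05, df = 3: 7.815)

A dihybrid F₂ with independent assortment and complete dominance at both loci gives a 9:3:3:1 phenotypic ratio.
The 9:3:3:1 ratio has 16 parts, so with N = 1978 the expected counts are:
  black solid: 1978 × 9/16 = 1112.625
  black white-spotted: 1978 × 3/16 = 370.875
  brown solid: 1978 × 3/16 = 370.875
  brown white-spotted: 1978 × 1/16 = 123.625
χ² = Σ (O − E)² / E
  black solid: (1080 − 1112.625)² / 1112.625 = 0.9566
  black white-spotted: (383 − 370.875)² / 370.875 = 0.3964
  brown solid: (416 − 370.875)² / 370.875 = 5.4904
  brown white-spotted: (99 − 123.625)² / 123.625 = 4.9051
χ² = 0.9566 + 0.3964 + 5.4904 + 4.9051 = 11.7485 ≈ 11.749
Degrees of freedom = 4 − 1 = 3; critical value at α = 0.05 is 7.815.
Since 11.749 > 7.815, we reject the null hypothesis — the data do not fit the 9:3:3:1 ratio.

11.749; not consistent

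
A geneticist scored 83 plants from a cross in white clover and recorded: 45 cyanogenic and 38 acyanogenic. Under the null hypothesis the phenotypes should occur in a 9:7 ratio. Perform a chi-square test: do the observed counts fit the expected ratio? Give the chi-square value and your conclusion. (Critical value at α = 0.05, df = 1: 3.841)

Total ratio parts = 16. Expected numbers out of 83:
  cyanogenic: 83 × 9/16 = 46.6875
  acyanogenic: 83 × 7/16 = 36.3125
χ² = Σ (O − E)² / E
  cyanogenic: (45 − 46.6875)² / 46.6875 = 0.0610
  acyanogenic: (38 − 36.3125)² / 36.3125 = 0.0784
χ² = 0.0610 + 0.0784 = 0.1394 ≈ 0.139
Degrees of freedom = 2 − 1 = 1; critical value at α = 0.05 is 3.841.
Since 0.139 < 3.841, we fail to reject the null hypothesis — the data are consistent with the 9:7 ratio.

0.139; consistent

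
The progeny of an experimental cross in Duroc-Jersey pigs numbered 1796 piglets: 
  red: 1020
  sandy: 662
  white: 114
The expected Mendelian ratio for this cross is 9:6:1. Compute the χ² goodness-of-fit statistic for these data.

Total ratio parts = 16. Expected numbers out of 1796:
  red: 1796 × 9/16 = 1010.25
  sandy: 1796 × 6/16 = 673.5
  white: 1796 × 1/16 = 112.25
χ² = Σ (O − E)² / E
  red: (1020 − 1010.25)² / 1010.25 = 0.0941
  sandy: (662 − 673.5)² / 673.5 = 0.1964
  white: (114 − 112.25)² / 112.25 = 0.0273
χ² = 0.0941 + 0.1964 + 0.0273 = 0.3178 ≈ 0.318

0.318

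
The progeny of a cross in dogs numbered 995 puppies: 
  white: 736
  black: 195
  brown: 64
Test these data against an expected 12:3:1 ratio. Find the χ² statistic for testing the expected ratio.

Total ratio parts = 16. Expected numbers out of 995:
  white: 995 × 12/16 = 746.25
  black: 995 × 3/16 = 186.5625
  brown: 995 × 1/16 = 62.1875
χ² = Σ (O − E)² / E
  white: (736 − 746.25)² / 746.25 = 0.1408
  black: (195 − 186.5625)² / 186.5625 = 0.3816
  brown: (64 − 62.1875)² / 62.1875 = 0.0528
χ² = 0.1408 + 0.3816 + 0.0528 = 0.5752 ≈ 0.575

0.575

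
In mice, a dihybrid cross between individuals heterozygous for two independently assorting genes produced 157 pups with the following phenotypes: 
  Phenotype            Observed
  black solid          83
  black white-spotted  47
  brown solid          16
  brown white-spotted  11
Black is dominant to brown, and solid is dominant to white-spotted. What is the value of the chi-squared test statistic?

A dihybrid F₂ with independent assortment and complete dominance at both loci gives a 9:3:3:1 phenotypic ratio.
Under the 9:3:3:1 hypothesis (Σ ratio = 16, N = 157):
  black solid: 157 × 9/16 = 88.3125
  black white-spotted: 157 × 3/16 = 29.4375
  brown solid: 157 × 3/16 = 29.4375
  brown white-spotted: 157 × 1/16 = 9.8125
χ² = Σ (O − E)² / E
  black solid: (83 − 88.3125)² / 88.3125 = 0.3196
  black white-spotted: (47 − 29.4375)² / 29.4375 = 10.4778
  brown solid: (16 − 29.4375)² / 29.4375 = 6.1339
  brown white-spotted: (11 − 9.8125)² / 9.8125 = 0.1437
χ² = 0.3196 + 10.4778 + 6.1339 + 0.1437 = 17.075

17.075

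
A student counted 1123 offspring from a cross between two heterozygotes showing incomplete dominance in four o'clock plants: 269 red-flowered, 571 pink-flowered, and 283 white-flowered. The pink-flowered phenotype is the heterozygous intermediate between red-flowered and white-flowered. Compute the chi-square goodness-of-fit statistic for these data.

0.671

With incomplete dominance, a heterozygote × heterozygote cross gives a 1:2:1 phenotypic ratio.
Expected counts for N = 1123 under a 1:2:1 ratio (total parts = 4):
  red-flowered: 1123 × 1/4 = 280.75
  pink-flowered: 1123 × 2/4 = 561.5
  white-flowered: 1123 × 1/4 = 280.75
χ² = Σ (O − E)² / E
  red-flowered: (269 − 280.75)² / 280.75 = 0.4918
  pink-flowered: (571 − 561.5)² / 561.5 = 0.1607
  white-flowered: (283 − 280.75)² / 280.75 = 0.0180
χ² = 0.4918 + 0.1607 + 0.0180 = 0.6705 ≈ 0.671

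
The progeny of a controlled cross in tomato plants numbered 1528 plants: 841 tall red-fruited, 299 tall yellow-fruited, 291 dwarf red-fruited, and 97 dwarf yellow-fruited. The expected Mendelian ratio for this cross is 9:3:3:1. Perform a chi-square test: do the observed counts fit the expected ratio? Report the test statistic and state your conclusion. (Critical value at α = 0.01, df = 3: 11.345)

1.038; consistent

Total ratio parts = 16. Expected numbers out of 1528:
  tall red-fruited: 1528 × 9/16 = 859.5
  tall yellow-fruited: 1528 × 3/16 = 286.5
  dwarf red-fruited: 1528 × 3/16 = 286.5
  dwarf yellow-fruited: 1528 × 1/16 = 95.5
χ² = Σ (O − E)² / E
  tall red-fruited: (841 − 859.5)² / 859.5 = 0.3982
  tall yellow-fruited: (299 − 286.5)² / 286.5 = 0.5454
  dwarf red-fruited: (291 − 286.5)² / 286.5 = 0.0707
  dwarf yellow-fruited: (97 − 95.5)² / 95.5 = 0.0236
χ² = 0.3982 + 0.5454 + 0.0707 + 0.0236 = 1.0379 ≈ 1.038
Degrees of freedom = 4 − 1 = 3; critical value at α = 0.01 is 11.345.
Since 1.038 < 11.345, we fail to reject the null hypothesis — the data are consistent with the 9:3:3:1 ratio.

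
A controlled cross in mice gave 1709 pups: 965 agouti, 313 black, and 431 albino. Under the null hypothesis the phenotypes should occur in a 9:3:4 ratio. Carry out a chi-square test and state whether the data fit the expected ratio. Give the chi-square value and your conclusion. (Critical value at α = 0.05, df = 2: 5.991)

The 9:3:4 ratio has 16 parts, so with N = 1709 the expected counts are:
  agouti: 1709 × 9/16 = 961.3125
  black: 1709 × 3/16 = 320.4375
  albino: 1709 × 4/16 = 427.25
χ² = Σ (O − E)² / E
  agouti: (965 − 961.3125)² / 961.3125 = 0.0141
  black: (313 − 320.4375)² / 320.4375 = 0.1726
  albino: (431 − 427.25)² / 427.25 = 0.0329
χ² = 0.0141 + 0.1726 + 0.0329 = 0.2196 ≈ 0.220
Degrees of freedom = 3 − 1 = 2; critical value at α = 0.05 is 5.991.
Since 0.220 < 5.991, we fail to reject the null hypothesis — the data are consistent with the 9:3:4 ratio.

0.220; consistent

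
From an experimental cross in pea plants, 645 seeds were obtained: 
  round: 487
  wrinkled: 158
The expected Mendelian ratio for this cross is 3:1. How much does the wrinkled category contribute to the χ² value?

Total ratio parts = 4. Expected numbers out of 645:
  round: 645 × 3/4 = 483.75
  wrinkled: 645 × 1/4 = 161.25
Contribution of wrinkled: (158 − 161.25)² / 161.25 = 0.0655

0.066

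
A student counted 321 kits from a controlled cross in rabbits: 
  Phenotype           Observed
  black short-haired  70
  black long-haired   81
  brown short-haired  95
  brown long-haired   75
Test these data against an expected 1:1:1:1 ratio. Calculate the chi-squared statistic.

Total ratio parts = 4. Expected numbers out of 321:
  black short-haired: 321 × 1/4 = 80.25
  black long-haired: 321 × 1/4 = 80.25
  brown short-haired: 321 × 1/4 = 80.25
  brown long-haired: 321 × 1/4 = 80.25
χ² = Σ (O − E)² / E
  black short-haired: (70 − 80.25)² / 80.25 = 1.3092
  black long-haired: (81 − 80.25)² / 80.25 = 0.0070
  brown short-haired: (95 − 80.25)² / 80.25 = 2.7111
  brown long-haired: (75 − 80.25)² / 80.25 = 0.3435
χ² = 1.3092 + 0.0070 + 2.7111 + 0.3435 = 4.3708 ≈ 4.371

4.371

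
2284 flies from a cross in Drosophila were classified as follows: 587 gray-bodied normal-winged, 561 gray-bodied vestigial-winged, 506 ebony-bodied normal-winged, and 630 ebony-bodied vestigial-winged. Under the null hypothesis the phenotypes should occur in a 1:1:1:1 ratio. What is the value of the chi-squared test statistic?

Expected counts for N = 2284 under a 1:1:1:1 ratio (total parts = 4):
  gray-bodied normal-winged: 2284 × 1/4 = 571
  gray-bodied vestigial-winged: 2284 × 1/4 = 571
  ebony-bodied normal-winged: 2284 × 1/4 = 571
  ebony-bodied vestigial-winged: 2284 × 1/4 = 571
χ² = Σ (O − E)² / E
  gray-bodied normal-winged: (587 − 571)² / 571 = 0.4483
  gray-bodied vestigial-winged: (561 − 571)² / 571 = 0.1751
  ebony-bodied normal-winged: (506 − 571)² / 571 = 7.3993
  ebony-bodied vestigial-winged: (630 − 571)² / 571 = 6.0963
χ² = 0.4483 + 0.1751 + 7.3993 + 6.0963 = 14.119

14.119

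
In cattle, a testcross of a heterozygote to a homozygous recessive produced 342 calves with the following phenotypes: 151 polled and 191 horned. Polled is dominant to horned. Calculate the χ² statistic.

4.678

A testcross of a heterozygote (Aa × aa) gives a 1:1 phenotypic ratio.
The 1:1 ratio has 2 parts, so with N = 342 the expected counts are:
  polled: 342 × 1/2 = 171
  horned: 342 × 1/2 = 171
χ² = Σ (O − E)² / E
  polled: (151 − 171)² / 171 = 2.3392
  horned: (191 − 171)² / 171 = 2.3392
χ² = 2.3392 + 2.3392 = 4.6784 ≈ 4.678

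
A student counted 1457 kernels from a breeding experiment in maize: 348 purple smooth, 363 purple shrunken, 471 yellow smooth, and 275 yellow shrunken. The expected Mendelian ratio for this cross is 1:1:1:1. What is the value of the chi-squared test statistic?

Total ratio parts = 4. Expected numbers out of 1457:
  purple smooth: 1457 × 1/4 = 364.25
  purple shrunken: 1457 × 1/4 = 364.25
  yellow smooth: 1457 × 1/4 = 364.25
  yellow shrunken: 1457 × 1/4 = 364.25
χ² = Σ (O − E)² / E
  purple smooth: (348 − 364.25)² / 364.25 = 0.7249
  purple shrunken: (363 − 364.25)² / 364.25 = 0.0043
  yellow smooth: (471 − 364.25)² / 364.25 = 31.2850
  yellow shrunken: (275 − 364.25)² / 364.25 = 21.8684
χ² = 0.7249 + 0.0043 + 31.2850 + 21.8684 = 53.8826 ≈ 53.883

53.883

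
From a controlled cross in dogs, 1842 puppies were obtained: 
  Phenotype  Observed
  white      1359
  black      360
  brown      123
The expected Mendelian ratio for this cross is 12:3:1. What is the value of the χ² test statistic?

1.524

Total ratio parts = 16. Expected numbers out of 1842:
  white: 1842 × 12/16 = 1381.5
  black: 1842 × 3/16 = 345.375
  brown: 1842 × 1/16 = 115.125
χ² = Σ (O − E)² / E
  white: (1359 − 1381.5)² / 1381.5 = 0.3664
  black: (360 − 345.375)² / 345.375 = 0.6193
  brown: (123 − 115.125)² / 115.125 = 0.5387
χ² = 0.3664 + 0.6193 + 0.5387 = 1.5244 ≈ 1.524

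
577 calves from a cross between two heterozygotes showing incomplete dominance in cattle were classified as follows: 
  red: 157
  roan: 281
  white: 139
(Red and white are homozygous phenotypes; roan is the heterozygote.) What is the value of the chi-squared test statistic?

With incomplete dominance, a heterozygote × heterozygote cross gives a 1:2:1 phenotypic ratio.
Expected counts for N = 577 under a 1:2:1 ratio (total parts = 4):
  red: 577 × 1/4 = 144.25
  roan: 577 × 2/4 = 288.5
  white: 577 × 1/4 = 144.25
χ² = Σ (O − E)² / E
  red: (157 − 144.25)² / 144.25 = 1.1269
  roan: (281 − 288.5)² / 288.5 = 0.1950
  white: (139 − 144.25)² / 144.25 = 0.1911
χ² = 1.1269 + 0.1950 + 0.1911 = 1.513

1.513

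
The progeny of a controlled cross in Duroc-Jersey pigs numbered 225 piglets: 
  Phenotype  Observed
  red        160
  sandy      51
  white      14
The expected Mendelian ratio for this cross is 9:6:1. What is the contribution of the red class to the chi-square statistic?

Under the 9:6:1 hypothesis (Σ ratio = 16, N = 225):
  red: 225 × 9/16 = 126.5625
  sandy: 225 × 6/16 = 84.375
  white: 225 × 1/16 = 14.0625
Contribution of red: (160 − 126.5625)² / 126.5625 = 8.8341

8.834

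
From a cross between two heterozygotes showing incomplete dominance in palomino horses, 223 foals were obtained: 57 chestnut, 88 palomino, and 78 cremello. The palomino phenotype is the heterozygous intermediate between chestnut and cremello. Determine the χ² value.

13.861

With incomplete dominance, a heterozygote × heterozygote cross gives a 1:2:1 phenotypic ratio.
The 1:2:1 ratio has 4 parts, so with N = 223 the expected counts are:
  chestnut: 223 × 1/4 = 55.75
  palomino: 223 × 2/4 = 111.5
  cremello: 223 × 1/4 = 55.75
χ² = Σ (O − E)² / E
  chestnut: (57 − 55.75)² / 55.75 = 0.0280
  palomino: (88 − 111.5)² / 111.5 = 4.9529
  cremello: (78 − 55.75)² / 55.75 = 8.8800
χ² = 0.0280 + 4.9529 + 8.8800 = 13.8609 ≈ 13.861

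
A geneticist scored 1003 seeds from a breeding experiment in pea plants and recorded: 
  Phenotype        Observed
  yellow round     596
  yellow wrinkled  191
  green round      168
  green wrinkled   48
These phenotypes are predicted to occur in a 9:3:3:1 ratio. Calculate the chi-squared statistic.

Expected counts for N = 1003 under a 9:3:3:1 ratio (total parts = 16):
  yellow round: 1003 × 9/16 = 564.1875
  yellow wrinkled: 1003 × 3/16 = 188.0625
  green round: 1003 × 3/16 = 188.0625
  green wrinkled: 1003 × 1/16 = 62.6875
χ² = Σ (O − E)² / E
  yellow round: (596 − 564.1875)² / 564.1875 = 1.7938
  yellow wrinkled: (191 − 188.0625)² / 188.0625 = 0.0459
  green round: (168 − 188.0625)² / 188.0625 = 2.1403
  green wrinkled: (48 − 62.6875)² / 62.6875 = 3.4412
χ² = 1.7938 + 0.0459 + 2.1403 + 3.4412 = 7.4212 ≈ 7.421

7.421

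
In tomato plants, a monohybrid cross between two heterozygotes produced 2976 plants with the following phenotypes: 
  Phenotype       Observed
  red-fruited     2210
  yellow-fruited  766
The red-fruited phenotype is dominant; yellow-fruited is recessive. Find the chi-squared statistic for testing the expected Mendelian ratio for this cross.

0.867

For a monohybrid cross between heterozygotes with complete dominance, the expected phenotypic ratio is 3:1.
The 3:1 ratio has 4 parts, so with N = 2976 the expected counts are:
  red-fruited: 2976 × 3/4 = 2232
  yellow-fruited: 2976 × 1/4 = 744
χ² = Σ (O − E)² / E
  red-fruited: (2210 − 2232)² / 2232 = 0.2168
  yellow-fruited: (766 − 744)² / 744 = 0.6505
χ² = 0.2168 + 0.6505 = 0.8673 ≈ 0.867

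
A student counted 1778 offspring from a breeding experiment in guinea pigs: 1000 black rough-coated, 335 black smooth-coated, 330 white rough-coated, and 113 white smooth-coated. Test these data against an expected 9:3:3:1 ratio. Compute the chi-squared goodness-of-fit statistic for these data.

0.074

Under the 9:3:3:1 hypothesis (Σ ratio = 16, N = 1778):
  black rough-coated: 1778 × 9/16 = 1000.125
  black smooth-coated: 1778 × 3/16 = 333.375
  white rough-coated: 1778 × 3/16 = 333.375
  white smooth-coated: 1778 × 1/16 = 111.125
χ² = Σ (O − E)² / E
  black rough-coated: (1000 − 1000.125)² / 1000.125 = 0.0000
  black smooth-coated: (335 − 333.375)² / 333.375 = 0.0079
  white rough-coated: (330 − 333.375)² / 333.375 = 0.0342
  white smooth-coated: (113 − 111.125)² / 111.125 = 0.0316
χ² = 0.0000 + 0.0079 + 0.0342 + 0.0316 = 0.0737 ≈ 0.074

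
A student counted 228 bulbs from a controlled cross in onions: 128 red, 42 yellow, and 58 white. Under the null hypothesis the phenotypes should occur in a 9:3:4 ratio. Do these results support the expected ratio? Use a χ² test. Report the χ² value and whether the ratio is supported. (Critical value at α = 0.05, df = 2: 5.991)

Total ratio parts = 16. Expected numbers out of 228:
  red: 228 × 9/16 = 128.25
  yellow: 228 × 3/16 = 42.75
  white: 228 × 4/16 = 57
χ² = Σ (O − E)² / E
  red: (128 − 128.25)² / 128.25 = 0.0005
  yellow: (42 − 42.75)² / 42.75 = 0.0132
  white: (58 − 57)² / 57 = 0.0175
χ² = 0.0005 + 0.0132 + 0.0175 = 0.0312 ≈ 0.031
Degrees of freedom = 3 − 1 = 2; critical value at α = 0.05 is 5.991.
Since 0.031 < 5.991, we fail to reject the null hypothesis — the data are consistent with the 9:3:4 ratio.

0.031; consistent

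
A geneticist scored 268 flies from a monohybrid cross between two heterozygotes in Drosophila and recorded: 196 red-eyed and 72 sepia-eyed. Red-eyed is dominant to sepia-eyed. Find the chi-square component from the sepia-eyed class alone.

For a monohybrid cross between heterozygotes with complete dominance, the expected phenotypic ratio is 3:1.
Under the 3:1 hypothesis (Σ ratio = 4, N = 268):
  red-eyed: 268 × 3/4 = 201
  sepia-eyed: 268 × 1/4 = 67
Contribution of sepia-eyed: (72 − 67)² / 67 = 0.3731

0.373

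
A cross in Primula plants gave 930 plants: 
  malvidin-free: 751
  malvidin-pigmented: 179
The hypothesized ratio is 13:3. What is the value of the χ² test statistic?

0.151

The 13:3 ratio has 16 parts, so with N = 930 the expected counts are:
  malvidin-free: 930 × 13/16 = 755.625
  malvidin-pigmented: 930 × 3/16 = 174.375
χ² = Σ (O − E)² / E
  malvidin-free: (751 − 755.625)² / 755.625 = 0.0283
  malvidin-pigmented: (179 − 174.375)² / 174.375 = 0.1227
χ² = 0.0283 + 0.1227 = 0.151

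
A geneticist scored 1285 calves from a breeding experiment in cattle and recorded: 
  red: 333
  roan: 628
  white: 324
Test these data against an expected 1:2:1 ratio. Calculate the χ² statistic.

The 1:2:1 ratio has 4 parts, so with N = 1285 the expected counts are:
  red: 1285 × 1/4 = 321.25
  roan: 1285 × 2/4 = 642.5
  white: 1285 × 1/4 = 321.25
χ² = Σ (O − E)² / E
  red: (333 − 321.25)² / 321.25 = 0.4298
  roan: (628 − 642.5)² / 642.5 = 0.3272
  white: (324 − 321.25)² / 321.25 = 0.0235
χ² = 0.4298 + 0.3272 + 0.0235 = 0.7805 ≈ 0.781

0.781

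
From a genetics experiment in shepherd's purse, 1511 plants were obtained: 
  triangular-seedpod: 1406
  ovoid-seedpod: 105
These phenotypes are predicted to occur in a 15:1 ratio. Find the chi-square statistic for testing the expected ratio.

Expected counts for N = 1511 under a 15:1 ratio (total parts = 16):
  triangular-seedpod: 1511 × 15/16 = 1416.5625
  ovoid-seedpod: 1511 × 1/16 = 94.4375
χ² = Σ (O − E)² / E
  triangular-seedpod: (1406 − 1416.5625)² / 1416.5625 = 0.0788
  ovoid-seedpod: (105 − 94.4375)² / 94.4375 = 1.1814
χ² = 0.0788 + 1.1814 = 1.2602 ≈ 1.260

1.260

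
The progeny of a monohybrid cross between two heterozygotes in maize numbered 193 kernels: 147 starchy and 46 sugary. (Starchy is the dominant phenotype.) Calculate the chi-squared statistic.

0.140

For a monohybrid cross between heterozygotes with complete dominance, the expected phenotypic ratio is 3:1.
Under the 3:1 hypothesis (Σ ratio = 4, N = 193):
  starchy: 193 × 3/4 = 144.75
  sugary: 193 × 1/4 = 48.25
χ² = Σ (O − E)² / E
  starchy: (147 − 144.75)² / 144.75 = 0.0350
  sugary: (46 − 48.25)² / 48.25 = 0.1049
χ² = 0.0350 + 0.1049 = 0.1399 ≈ 0.140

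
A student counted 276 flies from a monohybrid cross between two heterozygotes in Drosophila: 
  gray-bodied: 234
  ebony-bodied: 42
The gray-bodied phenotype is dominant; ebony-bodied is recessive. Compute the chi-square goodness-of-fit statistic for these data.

14.087

For a monohybrid cross between heterozygotes with complete dominance, the expected phenotypic ratio is 3:1.
Expected counts for N = 276 under a 3:1 ratio (total parts = 4):
  gray-bodied: 276 × 3/4 = 207
  ebony-bodied: 276 × 1/4 = 69
χ² = Σ (O − E)² / E
  gray-bodied: (234 − 207)² / 207 = 3.5217
  ebony-bodied: (42 − 69)² / 69 = 10.5652
χ² = 3.5217 + 10.5652 = 14.0869 ≈ 14.087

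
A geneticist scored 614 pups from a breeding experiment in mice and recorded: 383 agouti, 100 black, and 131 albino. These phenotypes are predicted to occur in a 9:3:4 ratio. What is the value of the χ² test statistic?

9.384

Expected counts for N = 614 under a 9:3:4 ratio (total parts = 16):
  agouti: 614 × 9/16 = 345.375
  black: 614 × 3/16 = 115.125
  albino: 614 × 4/16 = 153.5
χ² = Σ (O − E)² / E
  agouti: (383 − 345.375)² / 345.375 = 4.0989
  black: (100 − 115.125)² / 115.125 = 1.9871
  albino: (131 − 153.5)² / 153.5 = 3.2980
χ² = 4.0989 + 1.9871 + 3.2980 = 9.384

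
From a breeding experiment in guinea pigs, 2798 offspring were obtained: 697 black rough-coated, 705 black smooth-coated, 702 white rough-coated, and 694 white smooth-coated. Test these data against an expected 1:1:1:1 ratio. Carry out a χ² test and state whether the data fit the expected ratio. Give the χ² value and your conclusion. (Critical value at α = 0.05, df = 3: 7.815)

0.104; consistent

Under the 1:1:1:1 hypothesis (Σ ratio = 4, N = 2798):
  black rough-coated: 2798 × 1/4 = 699.5
  black smooth-coated: 2798 × 1/4 = 699.5
  white rough-coated: 2798 × 1/4 = 699.5
  white smooth-coated: 2798 × 1/4 = 699.5
χ² = Σ (O − E)² / E
  black rough-coated: (697 − 699.5)² / 699.5 = 0.0089
  black smooth-coated: (705 − 699.5)² / 699.5 = 0.0432
  white rough-coated: (702 − 699.5)² / 699.5 = 0.0089
  white smooth-coated: (694 − 699.5)² / 699.5 = 0.0432
χ² = 0.0089 + 0.0432 + 0.0089 + 0.0432 = 0.1042 ≈ 0.104
Degrees of freedom = 4 − 1 = 3; critical value at α = 0.05 is 7.815.
Since 0.104 < 7.815, we fail to reject the null hypothesis — the data are consistent with the 1:1:1:1 ratio.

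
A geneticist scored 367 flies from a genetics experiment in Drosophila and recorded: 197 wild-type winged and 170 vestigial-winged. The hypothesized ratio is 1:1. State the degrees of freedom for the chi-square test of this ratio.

A goodness-of-fit test with 2 phenotype classes has df = 2 − 1 = 1.

1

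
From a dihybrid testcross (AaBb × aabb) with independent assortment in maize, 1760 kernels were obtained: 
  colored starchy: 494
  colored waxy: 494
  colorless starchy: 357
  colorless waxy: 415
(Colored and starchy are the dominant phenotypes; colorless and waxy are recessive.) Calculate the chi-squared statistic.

30.332

A dihybrid testcross with independent assortment gives a 1:1:1:1 ratio.
Under the 1:1:1:1 hypothesis (Σ ratio = 4, N = 1760):
  colored starchy: 1760 × 1/4 = 440
  colored waxy: 1760 × 1/4 = 440
  colorless starchy: 1760 × 1/4 = 440
  colorless waxy: 1760 × 1/4 = 440
χ² = Σ (O − E)² / E
  colored starchy: (494 − 440)² / 440 = 6.6273
  colored waxy: (494 − 440)² / 440 = 6.6273
  colorless starchy: (357 − 440)² / 440 = 15.6568
  colorless waxy: (415 − 440)² / 440 = 1.4205
χ² = 6.6273 + 6.6273 + 15.6568 + 1.4205 = 30.3319 ≈ 30.332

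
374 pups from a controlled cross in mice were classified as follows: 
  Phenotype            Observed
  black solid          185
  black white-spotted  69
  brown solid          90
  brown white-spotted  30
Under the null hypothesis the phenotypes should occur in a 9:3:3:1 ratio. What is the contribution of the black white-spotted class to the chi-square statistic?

0.018

Total ratio parts = 16. Expected numbers out of 374:
  black solid: 374 × 9/16 = 210.375
  black white-spotted: 374 × 3/16 = 70.125
  brown solid: 374 × 3/16 = 70.125
  brown white-spotted: 374 × 1/16 = 23.375
Contribution of black white-spotted: (69 − 70.125)² / 70.125 = 0.0180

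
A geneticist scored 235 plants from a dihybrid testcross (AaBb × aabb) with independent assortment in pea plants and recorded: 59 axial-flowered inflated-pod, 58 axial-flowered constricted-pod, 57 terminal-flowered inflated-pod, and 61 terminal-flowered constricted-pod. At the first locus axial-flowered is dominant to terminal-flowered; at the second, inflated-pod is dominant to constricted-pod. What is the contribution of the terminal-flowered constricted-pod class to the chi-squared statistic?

A dihybrid testcross with independent assortment gives a 1:1:1:1 ratio.
The 1:1:1:1 ratio has 4 parts, so with N = 235 the expected counts are:
  axial-flowered inflated-pod: 235 × 1/4 = 58.75
  axial-flowered constricted-pod: 235 × 1/4 = 58.75
  terminal-flowered inflated-pod: 235 × 1/4 = 58.75
  terminal-flowered constricted-pod: 235 × 1/4 = 58.75
Contribution of terminal-flowered constricted-pod: (61 − 58.75)² / 58.75 = 0.0862

0.086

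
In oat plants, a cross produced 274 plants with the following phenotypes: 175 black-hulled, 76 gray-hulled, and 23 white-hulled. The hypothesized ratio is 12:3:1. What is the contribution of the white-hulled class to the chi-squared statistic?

The 12:3:1 ratio has 16 parts, so with N = 274 the expected counts are:
  black-hulled: 274 × 12/16 = 205.5
  gray-hulled: 274 × 3/16 = 51.375
  white-hulled: 274 × 1/16 = 17.125
Contribution of white-hulled: (23 − 17.125)² / 17.125 = 2.0155

2.016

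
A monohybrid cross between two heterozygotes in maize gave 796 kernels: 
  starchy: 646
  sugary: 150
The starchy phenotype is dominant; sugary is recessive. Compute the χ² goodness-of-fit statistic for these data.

For a monohybrid cross between heterozygotes with complete dominance, the expected phenotypic ratio is 3:1.
Expected counts for N = 796 under a 3:1 ratio (total parts = 4):
  starchy: 796 × 3/4 = 597
  sugary: 796 × 1/4 = 199
χ² = Σ (O − E)² / E
  starchy: (646 − 597)² / 597 = 4.0218
  sugary: (150 − 199)² / 199 = 12.0653
χ² = 4.0218 + 12.0653 = 16.0871 ≈ 16.087

16.087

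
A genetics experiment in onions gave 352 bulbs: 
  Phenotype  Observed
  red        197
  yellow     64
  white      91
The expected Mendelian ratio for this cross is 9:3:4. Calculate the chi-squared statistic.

0.168

Total ratio parts = 16. Expected numbers out of 352:
  red: 352 × 9/16 = 198
  yellow: 352 × 3/16 = 66
  white: 352 × 4/16 = 88
χ² = Σ (O − E)² / E
  red: (197 − 198)² / 198 = 0.0051
  yellow: (64 − 66)² / 66 = 0.0606
  white: (91 − 88)² / 88 = 0.1023
χ² = 0.0051 + 0.0606 + 0.1023 = 0.168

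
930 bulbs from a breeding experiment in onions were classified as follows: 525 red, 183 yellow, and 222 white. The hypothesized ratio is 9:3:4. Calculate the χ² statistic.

0.908

Total ratio parts = 16. Expected numbers out of 930:
  red: 930 × 9/16 = 523.125
  yellow: 930 × 3/16 = 174.375
  white: 930 × 4/16 = 232.5
χ² = Σ (O − E)² / E
  red: (525 − 523.125)² / 523.125 = 0.0067
  yellow: (183 − 174.375)² / 174.375 = 0.4266
  white: (222 − 232.5)² / 232.5 = 0.4742
χ² = 0.0067 + 0.4266 + 0.4742 = 0.9075 ≈ 0.908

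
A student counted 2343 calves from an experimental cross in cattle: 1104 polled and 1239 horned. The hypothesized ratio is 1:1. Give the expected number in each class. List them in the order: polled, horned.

1171.5, 1171.5

The 1:1 ratio has 2 parts, so with N = 2343 the expected counts are:
  polled: 2343 × 1/2 = 1171.5
  horned: 2343 × 1/2 = 1171.5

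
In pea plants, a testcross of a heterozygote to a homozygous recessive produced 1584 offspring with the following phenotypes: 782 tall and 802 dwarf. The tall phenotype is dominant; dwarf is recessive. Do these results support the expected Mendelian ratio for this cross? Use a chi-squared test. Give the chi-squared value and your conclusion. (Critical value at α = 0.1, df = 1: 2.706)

A testcross of a heterozygote (Aa × aa) gives a 1:1 phenotypic ratio.
Total ratio parts = 2. Expected numbers out of 1584:
  tall: 1584 × 1/2 = 792
  dwarf: 1584 × 1/2 = 792
χ² = Σ (O − E)² / E
  tall: (782 − 792)² / 792 = 0.1263
  dwarf: (802 − 792)² / 792 = 0.1263
χ² = 0.1263 + 0.1263 = 0.2526 ≈ 0.253
Degrees of freedom = 2 − 1 = 1; critical value at α = 0.1 is 2.706.
Since 0.253 < 2.706, we fail to reject the null hypothesis — the data are consistent with the 1:1 ratio.

0.253; consistent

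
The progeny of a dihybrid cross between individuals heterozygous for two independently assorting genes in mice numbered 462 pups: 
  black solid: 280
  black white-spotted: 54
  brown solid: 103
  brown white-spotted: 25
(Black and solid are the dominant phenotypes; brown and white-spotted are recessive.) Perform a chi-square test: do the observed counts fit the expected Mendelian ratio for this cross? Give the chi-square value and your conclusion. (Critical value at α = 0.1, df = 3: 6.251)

A dihybrid F₂ with independent assortment and complete dominance at both loci gives a 9:3:3:1 phenotypic ratio.
Total ratio parts = 16. Expected numbers out of 462:
  black solid: 462 × 9/16 = 259.875
  black white-spotted: 462 × 3/16 = 86.625
  brown solid: 462 × 3/16 = 86.625
  brown white-spotted: 462 × 1/16 = 28.875
χ² = Σ (O − E)² / E
  black solid: (280 − 259.875)² / 259.875 = 1.5585
  black white-spotted: (54 − 86.625)² / 86.625 = 12.2873
  brown solid: (103 − 86.625)² / 86.625 = 3.0954
  brown white-spotted: (25 − 28.875)² / 28.875 = 0.5200
χ² = 1.5585 + 12.2873 + 3.0954 + 0.5200 = 17.4612 ≈ 17.461
Degrees of freedom = 4 − 1 = 3; critical value at α = 0.1 is 6.251.
Since 17.461 > 6.251, we reject the null hypothesis — the data do not fit the 9:3:3:1 ratio.

17.461; not consistent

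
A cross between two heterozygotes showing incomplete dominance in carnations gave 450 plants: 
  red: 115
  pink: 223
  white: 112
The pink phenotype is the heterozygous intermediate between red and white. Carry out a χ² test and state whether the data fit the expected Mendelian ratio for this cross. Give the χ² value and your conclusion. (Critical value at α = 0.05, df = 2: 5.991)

With incomplete dominance, a heterozygote × heterozygote cross gives a 1:2:1 phenotypic ratio.
The 1:2:1 ratio has 4 parts, so with N = 450 the expected counts are:
  red: 450 × 1/4 = 112.5
  pink: 450 × 2/4 = 225
  white: 450 × 1/4 = 112.5
χ² = Σ (O − E)² / E
  red: (115 − 112.5)² / 112.5 = 0.0556
  pink: (223 − 225)² / 225 = 0.0178
  white: (112 − 112.5)² / 112.5 = 0.0022
χ² = 0.0556 + 0.0178 + 0.0022 = 0.0756 ≈ 0.076
Degrees of freedom = 3 − 1 = 2; critical value at α = 0.05 is 5.991.
Since 0.076 < 5.991, we fail to reject the null hypothesis — the data are consistent with the 1:2:1 ratio.

0.076; consistent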